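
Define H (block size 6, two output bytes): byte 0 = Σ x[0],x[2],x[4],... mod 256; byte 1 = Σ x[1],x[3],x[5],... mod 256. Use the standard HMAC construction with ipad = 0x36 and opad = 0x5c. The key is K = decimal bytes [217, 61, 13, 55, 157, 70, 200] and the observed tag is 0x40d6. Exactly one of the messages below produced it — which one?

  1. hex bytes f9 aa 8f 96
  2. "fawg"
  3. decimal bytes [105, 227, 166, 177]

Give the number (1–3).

Key decimal bytes [217, 61, 13, 55, 157, 70, 200] = d9 3d 0d 37 9d 46 c8 is 7 bytes > B = 6, so hash it first: H(key) = 4b ba, then zero-pad to 6 bytes: K' = 4b ba 00 00 00 00.
K' ⊕ ipad = 7d 8c 36 36 36 36; K' ⊕ opad = 17 e6 5c 5c 5c 5c.
m1: inner = H(7d 8c 36 36 36 36 f9 aa 8f 96) = 71 38; tag = H(17 e6 5c 5c 5c 5c 71 38) = 40d6 ← matches
m2: inner = H(7d 8c 36 36 36 36 66 61 77 67) = c6 c0; tag = H(17 e6 5c 5c 5c 5c c6 c0) = 955e
m3: inner = H(7d 8c 36 36 36 36 69 e3 a6 b1) = f8 8c; tag = H(17 e6 5c 5c 5c 5c f8 8c) = c72a

1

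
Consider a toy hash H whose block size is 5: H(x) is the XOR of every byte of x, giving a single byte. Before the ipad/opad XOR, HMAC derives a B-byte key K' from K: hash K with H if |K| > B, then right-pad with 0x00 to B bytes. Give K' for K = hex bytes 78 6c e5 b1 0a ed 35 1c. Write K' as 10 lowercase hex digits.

|K| = 8 > B = 5, so first hash the key.
H(K): XOR 78⊕6c⊕e5⊕b1⊕0a⊕ed⊕35⊕1c = 8e.
Zero-pad H(K) = 8e to 5 bytes: K' = 8e 00 00 00 00.

8e00000000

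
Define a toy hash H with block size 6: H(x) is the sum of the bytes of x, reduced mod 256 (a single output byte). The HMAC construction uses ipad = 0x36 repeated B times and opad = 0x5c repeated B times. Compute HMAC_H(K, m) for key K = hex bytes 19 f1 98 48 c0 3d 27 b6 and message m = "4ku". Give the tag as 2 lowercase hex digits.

78

Key hex bytes 19 f1 98 48 c0 3d 27 b6 is 8 bytes > B = 6, so hash it first: H(key) = c4, then zero-pad to 6 bytes: K' = c4 00 00 00 00 00.
K' ⊕ ipad = f2 36 36 36 36 36.  K' ⊕ opad = 98 5c 5c 5c 5c 5c.
Inner input = (K'⊕ipad) ∥ m = f2 36 36 36 36 36 ∥ 34 6b 75.
Inner hash: sum = 242+54+54+54+54+54+52+107+117 = 788; mod 256 = 20 → 14.
Outer input = (K'⊕opad) ∥ inner = 98 5c 5c 5c 5c 5c ∥ 14.
Outer hash (tag): sum = 152+92+92+92+92+92+20 = 632; mod 256 = 120 → 78.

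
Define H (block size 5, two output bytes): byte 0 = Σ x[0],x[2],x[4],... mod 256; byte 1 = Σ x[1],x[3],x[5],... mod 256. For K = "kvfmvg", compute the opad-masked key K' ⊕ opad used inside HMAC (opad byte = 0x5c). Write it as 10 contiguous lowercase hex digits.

Key "kvfmvg" = 6b 76 66 6d 76 67 is 6 bytes > B = 5, so hash it first: H(key) = 47 4a, then zero-pad to 5 bytes: K' = 47 4a 00 00 00.
XOR each byte with 0x5c: 47⊕5c=1b, 4a⊕5c=16, 00⊕5c=5c, 00⊕5c=5c, 00⊕5c=5c.

1b165c5c5c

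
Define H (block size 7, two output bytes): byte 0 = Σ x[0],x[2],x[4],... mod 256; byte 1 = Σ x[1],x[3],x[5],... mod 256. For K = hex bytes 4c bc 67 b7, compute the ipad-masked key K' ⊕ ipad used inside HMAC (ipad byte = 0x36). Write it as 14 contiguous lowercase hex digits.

7a8a5181363636

Key hex bytes 4c bc 67 b7 is 4 bytes ≤ B = 7; zero-pad to 7 bytes: K' = 4c bc 67 b7 00 00 00.
XOR each byte with 0x36: 4c⊕36=7a, bc⊕36=8a, 67⊕36=51, b7⊕36=81, 00⊕36=36, 00⊕36=36, 00⊕36=36.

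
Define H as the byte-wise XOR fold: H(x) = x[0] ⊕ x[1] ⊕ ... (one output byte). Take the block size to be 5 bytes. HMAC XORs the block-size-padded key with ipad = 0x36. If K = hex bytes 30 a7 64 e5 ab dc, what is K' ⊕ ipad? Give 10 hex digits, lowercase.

Key hex bytes 30 a7 64 e5 ab dc is 6 bytes > B = 5, so hash it first: H(key) = 61, then zero-pad to 5 bytes: K' = 61 00 00 00 00.
XOR each byte with 0x36: 61⊕36=57, 00⊕36=36, 00⊕36=36, 00⊕36=36, 00⊕36=36.

5736363636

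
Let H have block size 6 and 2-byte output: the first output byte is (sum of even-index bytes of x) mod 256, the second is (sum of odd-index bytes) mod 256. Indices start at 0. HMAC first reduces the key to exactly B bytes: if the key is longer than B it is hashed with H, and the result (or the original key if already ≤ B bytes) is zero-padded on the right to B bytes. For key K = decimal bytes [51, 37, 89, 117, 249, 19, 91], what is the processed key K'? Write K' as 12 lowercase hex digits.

e0ad00000000

|K| = 7 > B = 6, so first hash the key.
H(K): even-index sum = 480 mod 256 = 224; odd-index sum = 173 mod 256 = 173 → e0 ad.
Zero-pad H(K) = e0 ad to 6 bytes: K' = e0 ad 00 00 00 00.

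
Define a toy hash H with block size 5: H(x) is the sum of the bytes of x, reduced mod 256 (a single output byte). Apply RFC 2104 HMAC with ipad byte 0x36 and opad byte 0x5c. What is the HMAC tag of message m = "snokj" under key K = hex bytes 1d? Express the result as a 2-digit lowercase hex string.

Key hex bytes 1d is 1 byte ≤ B = 5; zero-pad to 5 bytes: K' = 1d 00 00 00 00.
K' ⊕ ipad = 2b 36 36 36 36.  K' ⊕ opad = 41 5c 5c 5c 5c.
Inner input = (K'⊕ipad) ∥ m = 2b 36 36 36 36 ∥ 73 6e 6f 6b 6a.
Inner hash: sum = 43+54+54+54+54+115+110+111+107+106 = 808; mod 256 = 40 → 28.
Outer input = (K'⊕opad) ∥ inner = 41 5c 5c 5c 5c ∥ 28.
Outer hash (tag): sum = 65+92+92+92+92+40 = 473; mod 256 = 217 → d9.

d9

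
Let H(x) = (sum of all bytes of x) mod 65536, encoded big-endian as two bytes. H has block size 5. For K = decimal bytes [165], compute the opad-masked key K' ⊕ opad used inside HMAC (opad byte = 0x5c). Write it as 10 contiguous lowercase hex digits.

Key decimal bytes [165] = a5 is 1 byte ≤ B = 5; zero-pad to 5 bytes: K' = a5 00 00 00 00.
XOR each byte with 0x5c: a5⊕5c=f9, 00⊕5c=5c, 00⊕5c=5c, 00⊕5c=5c, 00⊕5c=5c.

f95c5c5c5c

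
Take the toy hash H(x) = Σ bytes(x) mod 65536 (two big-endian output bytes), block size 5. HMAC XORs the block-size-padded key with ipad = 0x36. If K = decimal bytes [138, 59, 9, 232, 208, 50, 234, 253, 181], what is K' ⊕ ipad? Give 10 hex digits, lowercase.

3362363636

Key decimal bytes [138, 59, 9, 232, 208, 50, 234, 253, 181] = 8a 3b 09 e8 d0 32 ea fd b5 is 9 bytes > B = 5, so hash it first: H(key) = 05 54, then zero-pad to 5 bytes: K' = 05 54 00 00 00.
XOR each byte with 0x36: 05⊕36=33, 54⊕36=62, 00⊕36=36, 00⊕36=36, 00⊕36=36.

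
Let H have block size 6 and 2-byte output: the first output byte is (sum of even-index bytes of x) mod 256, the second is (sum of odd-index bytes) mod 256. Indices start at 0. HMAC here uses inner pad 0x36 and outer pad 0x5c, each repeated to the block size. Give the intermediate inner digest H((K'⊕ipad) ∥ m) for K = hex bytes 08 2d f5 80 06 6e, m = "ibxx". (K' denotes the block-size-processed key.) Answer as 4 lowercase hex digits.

1203

Key hex bytes 08 2d f5 80 06 6e is exactly B = 6 bytes: K' = 08 2d f5 80 06 6e.
K' ⊕ ipad = 3e 1b c3 b6 30 58.
Inner input = 3e 1b c3 b6 30 58 ∥ 69 62 78 78.
Inner hash: even-index sum = 530 mod 256 = 18; odd-index sum = 515 mod 256 = 3 → 12 03.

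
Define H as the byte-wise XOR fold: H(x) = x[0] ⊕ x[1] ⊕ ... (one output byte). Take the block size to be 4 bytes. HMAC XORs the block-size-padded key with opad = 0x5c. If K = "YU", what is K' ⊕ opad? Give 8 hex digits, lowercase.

05095c5c

Key "YU" = 59 55 is 2 bytes ≤ B = 4; zero-pad to 4 bytes: K' = 59 55 00 00.
XOR each byte with 0x5c: 59⊕5c=05, 55⊕5c=09, 00⊕5c=5c, 00⊕5c=5c.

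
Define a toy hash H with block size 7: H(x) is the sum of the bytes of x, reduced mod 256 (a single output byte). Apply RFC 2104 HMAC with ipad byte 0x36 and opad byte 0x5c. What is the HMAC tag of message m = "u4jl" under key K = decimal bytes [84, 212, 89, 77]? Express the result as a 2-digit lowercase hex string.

09

Key decimal bytes [84, 212, 89, 77] = 54 d4 59 4d is 4 bytes ≤ B = 7; zero-pad to 7 bytes: K' = 54 d4 59 4d 00 00 00.
K' ⊕ ipad = 62 e2 6f 7b 36 36 36.  K' ⊕ opad = 08 88 05 11 5c 5c 5c.
Inner input = (K'⊕ipad) ∥ m = 62 e2 6f 7b 36 36 36 ∥ 75 34 6a 6c.
Inner hash: sum = 98+226+111+123+54+54+54+117+52+106+108 = 1103; mod 256 = 79 → 4f.
Outer input = (K'⊕opad) ∥ inner = 08 88 05 11 5c 5c 5c ∥ 4f.
Outer hash (tag): sum = 8+136+5+17+92+92+92+79 = 521; mod 256 = 9 → 09.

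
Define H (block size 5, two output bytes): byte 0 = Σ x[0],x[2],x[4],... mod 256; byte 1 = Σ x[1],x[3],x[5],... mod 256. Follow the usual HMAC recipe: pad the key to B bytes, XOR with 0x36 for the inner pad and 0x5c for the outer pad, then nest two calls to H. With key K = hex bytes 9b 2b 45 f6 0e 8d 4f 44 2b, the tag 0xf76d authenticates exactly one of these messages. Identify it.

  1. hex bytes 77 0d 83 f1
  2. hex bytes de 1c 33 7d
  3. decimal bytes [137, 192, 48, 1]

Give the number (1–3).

Key hex bytes 9b 2b 45 f6 0e 8d 4f 44 2b is 9 bytes > B = 5, so hash it first: H(key) = 68 f2, then zero-pad to 5 bytes: K' = 68 f2 00 00 00.
K' ⊕ ipad = 5e c4 36 36 36; K' ⊕ opad = 34 ae 5c 5c 5c.
m1: inner = H(5e c4 36 36 36 77 0d 83 f1) = c8 f4; tag = H(34 ae 5c 5c 5c c8 f4) = e0d2
m2: inner = H(5e c4 36 36 36 de 1c 33 7d) = 63 0b; tag = H(34 ae 5c 5c 5c 63 0b) = f76d ← matches
m3: inner = H(5e c4 36 36 36 89 c0 30 01) = 8b b3; tag = H(34 ae 5c 5c 5c 8b b3) = 9f95

2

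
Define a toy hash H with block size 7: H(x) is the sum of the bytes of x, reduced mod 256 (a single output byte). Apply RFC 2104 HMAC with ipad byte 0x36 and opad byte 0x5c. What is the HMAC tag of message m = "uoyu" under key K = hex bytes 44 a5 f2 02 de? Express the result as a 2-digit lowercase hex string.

7a

Key hex bytes 44 a5 f2 02 de is 5 bytes ≤ B = 7; zero-pad to 7 bytes: K' = 44 a5 f2 02 de 00 00.
K' ⊕ ipad = 72 93 c4 34 e8 36 36.  K' ⊕ opad = 18 f9 ae 5e 82 5c 5c.
Inner input = (K'⊕ipad) ∥ m = 72 93 c4 34 e8 36 36 ∥ 75 6f 79 75.
Inner hash: sum = 114+147+196+52+232+54+54+117+111+121+117 = 1315; mod 256 = 35 → 23.
Outer input = (K'⊕opad) ∥ inner = 18 f9 ae 5e 82 5c 5c ∥ 23.
Outer hash (tag): sum = 24+249+174+94+130+92+92+35 = 890; mod 256 = 122 → 7a.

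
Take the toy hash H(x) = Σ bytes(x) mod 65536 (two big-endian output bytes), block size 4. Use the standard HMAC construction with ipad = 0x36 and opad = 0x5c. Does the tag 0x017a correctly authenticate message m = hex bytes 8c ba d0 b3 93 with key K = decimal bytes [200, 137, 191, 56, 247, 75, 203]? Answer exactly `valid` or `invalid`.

Key decimal bytes [200, 137, 191, 56, 247, 75, 203] = c8 89 bf 38 f7 4b cb is 7 bytes > B = 4, so hash it first: H(key) = 04 55, then zero-pad to 4 bytes: K' = 04 55 00 00.
K' ⊕ ipad = 32 63 36 36; K' ⊕ opad = 58 09 5c 5c.
Inner hash: sum = 50+99+54+54+140+186+208+179+147 = 1117 → 04 5d.
Outer hash (recomputed tag): sum = 88+9+92+92+4+93 = 378 → 01 7a.
Recomputed tag = 017a; claimed = 017a → match.

valid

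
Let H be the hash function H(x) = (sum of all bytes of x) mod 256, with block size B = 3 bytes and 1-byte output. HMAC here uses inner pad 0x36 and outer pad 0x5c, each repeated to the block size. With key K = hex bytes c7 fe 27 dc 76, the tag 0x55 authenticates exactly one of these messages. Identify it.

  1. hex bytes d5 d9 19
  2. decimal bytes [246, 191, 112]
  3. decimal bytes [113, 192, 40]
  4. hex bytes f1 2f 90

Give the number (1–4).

Key hex bytes c7 fe 27 dc 76 is 5 bytes > B = 3, so hash it first: H(key) = 3e, then zero-pad to 3 bytes: K' = 3e 00 00.
K' ⊕ ipad = 08 36 36; K' ⊕ opad = 62 5c 5c.
m1: inner = H(08 36 36 d5 d9 19) = 3b; tag = H(62 5c 5c 3b) = 55 ← matches
m2: inner = H(08 36 36 f6 bf 70) = 99; tag = H(62 5c 5c 99) = b3
m3: inner = H(08 36 36 71 c0 28) = cd; tag = H(62 5c 5c cd) = e7
m4: inner = H(08 36 36 f1 2f 90) = 24; tag = H(62 5c 5c 24) = 3e

1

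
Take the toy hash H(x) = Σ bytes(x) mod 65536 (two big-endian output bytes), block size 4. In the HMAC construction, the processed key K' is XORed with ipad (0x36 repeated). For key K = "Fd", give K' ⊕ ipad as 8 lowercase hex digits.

Key "Fd" = 46 64 is 2 bytes ≤ B = 4; zero-pad to 4 bytes: K' = 46 64 00 00.
XOR each byte with 0x36: 46⊕36=70, 64⊕36=52, 00⊕36=36, 00⊕36=36.

70523636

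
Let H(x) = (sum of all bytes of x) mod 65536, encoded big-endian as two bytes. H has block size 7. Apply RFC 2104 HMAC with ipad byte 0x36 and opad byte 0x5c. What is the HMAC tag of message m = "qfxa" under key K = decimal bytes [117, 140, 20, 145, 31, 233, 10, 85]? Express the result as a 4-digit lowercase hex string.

02ad

Key decimal bytes [117, 140, 20, 145, 31, 233, 10, 85] = 75 8c 14 91 1f e9 0a 55 is 8 bytes > B = 7, so hash it first: H(key) = 03 0d, then zero-pad to 7 bytes: K' = 03 0d 00 00 00 00 00.
K' ⊕ ipad = 35 3b 36 36 36 36 36.  K' ⊕ opad = 5f 51 5c 5c 5c 5c 5c.
Inner input = (K'⊕ipad) ∥ m = 35 3b 36 36 36 36 36 ∥ 71 66 78 61.
Inner hash: sum = 53+59+54+54+54+54+54+113+102+120+97 = 814 → 03 2e.
Outer input = (K'⊕opad) ∥ inner = 5f 51 5c 5c 5c 5c 5c ∥ 03 2e.
Outer hash (tag): sum = 95+81+92+92+92+92+92+3+46 = 685 → 02 ad.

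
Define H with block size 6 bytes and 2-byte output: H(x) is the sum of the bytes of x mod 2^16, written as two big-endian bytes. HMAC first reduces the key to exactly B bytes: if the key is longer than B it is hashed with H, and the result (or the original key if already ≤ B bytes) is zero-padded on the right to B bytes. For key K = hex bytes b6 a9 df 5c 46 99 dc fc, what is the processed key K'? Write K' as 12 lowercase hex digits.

055100000000

|K| = 8 > B = 6, so first hash the key.
H(K): sum = 182+169+223+92+70+153+220+252 = 1361 → 05 51.
Zero-pad H(K) = 05 51 to 6 bytes: K' = 05 51 00 00 00 00.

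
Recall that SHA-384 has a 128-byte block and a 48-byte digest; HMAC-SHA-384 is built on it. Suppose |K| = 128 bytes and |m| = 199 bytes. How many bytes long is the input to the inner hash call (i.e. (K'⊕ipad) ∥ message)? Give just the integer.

327

Key is 128 ≤ 128 bytes, zero-padded: |K'| = 128.
Inner input = (K'⊕ipad) ∥ m → 128 + 199 = 327 bytes.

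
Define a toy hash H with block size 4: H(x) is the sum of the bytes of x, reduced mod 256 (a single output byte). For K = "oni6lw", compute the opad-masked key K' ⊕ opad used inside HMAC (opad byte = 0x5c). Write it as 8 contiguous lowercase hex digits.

Key "oni6lw" = 6f 6e 69 36 6c 77 is 6 bytes > B = 4, so hash it first: H(key) = 5f, then zero-pad to 4 bytes: K' = 5f 00 00 00.
XOR each byte with 0x5c: 5f⊕5c=03, 00⊕5c=5c, 00⊕5c=5c, 00⊕5c=5c.

035c5c5c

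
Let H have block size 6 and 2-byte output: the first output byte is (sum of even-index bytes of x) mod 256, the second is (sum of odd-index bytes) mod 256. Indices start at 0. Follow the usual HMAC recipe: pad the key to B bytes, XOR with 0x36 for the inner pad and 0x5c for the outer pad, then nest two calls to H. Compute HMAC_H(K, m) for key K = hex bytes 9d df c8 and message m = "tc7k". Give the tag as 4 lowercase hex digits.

Key hex bytes 9d df c8 is 3 bytes ≤ B = 6; zero-pad to 6 bytes: K' = 9d df c8 00 00 00.
K' ⊕ ipad = ab e9 fe 36 36 36.  K' ⊕ opad = c1 83 94 5c 5c 5c.
Inner input = (K'⊕ipad) ∥ m = ab e9 fe 36 36 36 ∥ 74 63 37 6b.
Inner hash: even-index sum = 650 mod 256 = 138; odd-index sum = 547 mod 256 = 35 → 8a 23.
Outer input = (K'⊕opad) ∥ inner = c1 83 94 5c 5c 5c ∥ 8a 23.
Outer hash (tag): even-index sum = 571 mod 256 = 59; odd-index sum = 350 mod 256 = 94 → 3b 5e.

3b5e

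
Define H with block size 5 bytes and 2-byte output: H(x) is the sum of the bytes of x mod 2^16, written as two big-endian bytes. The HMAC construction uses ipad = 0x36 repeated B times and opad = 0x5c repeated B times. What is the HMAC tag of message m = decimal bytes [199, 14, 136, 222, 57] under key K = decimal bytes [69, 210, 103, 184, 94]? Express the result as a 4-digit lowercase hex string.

01df

Key decimal bytes [69, 210, 103, 184, 94] = 45 d2 67 b8 5e is exactly B = 5 bytes: K' = 45 d2 67 b8 5e.
K' ⊕ ipad = 73 e4 51 8e 68.  K' ⊕ opad = 19 8e 3b e4 02.
Inner input = (K'⊕ipad) ∥ m = 73 e4 51 8e 68 ∥ c7 0e 88 de 39.
Inner hash: sum = 115+228+81+142+104+199+14+136+222+57 = 1298 → 05 12.
Outer input = (K'⊕opad) ∥ inner = 19 8e 3b e4 02 ∥ 05 12.
Outer hash (tag): sum = 25+142+59+228+2+5+18 = 479 → 01 df.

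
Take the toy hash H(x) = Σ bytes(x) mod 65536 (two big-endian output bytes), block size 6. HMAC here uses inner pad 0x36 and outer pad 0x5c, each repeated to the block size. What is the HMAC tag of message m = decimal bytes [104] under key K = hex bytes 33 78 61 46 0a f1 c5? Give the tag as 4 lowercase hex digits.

Key hex bytes 33 78 61 46 0a f1 c5 is 7 bytes > B = 6, so hash it first: H(key) = 03 12, then zero-pad to 6 bytes: K' = 03 12 00 00 00 00.
K' ⊕ ipad = 35 24 36 36 36 36.  K' ⊕ opad = 5f 4e 5c 5c 5c 5c.
Inner input = (K'⊕ipad) ∥ m = 35 24 36 36 36 36 ∥ 68.
Inner hash: sum = 53+36+54+54+54+54+104 = 409 → 01 99.
Outer input = (K'⊕opad) ∥ inner = 5f 4e 5c 5c 5c 5c ∥ 01 99.
Outer hash (tag): sum = 95+78+92+92+92+92+1+153 = 695 → 02 b7.

02b7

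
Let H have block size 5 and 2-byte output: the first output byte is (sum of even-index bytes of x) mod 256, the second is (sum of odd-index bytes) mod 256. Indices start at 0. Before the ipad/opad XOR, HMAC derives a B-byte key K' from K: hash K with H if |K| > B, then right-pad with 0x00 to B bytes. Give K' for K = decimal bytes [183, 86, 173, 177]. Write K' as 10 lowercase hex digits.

b756adb100

Key decimal bytes [183, 86, 173, 177] = b7 56 ad b1 is 4 bytes ≤ B = 5; zero-pad to 5 bytes: K' = b7 56 ad b1 00.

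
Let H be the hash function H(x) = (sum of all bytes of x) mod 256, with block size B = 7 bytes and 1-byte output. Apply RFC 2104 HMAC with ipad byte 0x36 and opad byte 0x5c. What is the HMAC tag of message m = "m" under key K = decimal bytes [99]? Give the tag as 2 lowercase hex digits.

Key decimal bytes [99] = 63 is 1 byte ≤ B = 7; zero-pad to 7 bytes: K' = 63 00 00 00 00 00 00.
K' ⊕ ipad = 55 36 36 36 36 36 36.  K' ⊕ opad = 3f 5c 5c 5c 5c 5c 5c.
Inner input = (K'⊕ipad) ∥ m = 55 36 36 36 36 36 36 ∥ 6d.
Inner hash: sum = 85+54+54+54+54+54+54+109 = 518; mod 256 = 6 → 06.
Outer input = (K'⊕opad) ∥ inner = 3f 5c 5c 5c 5c 5c 5c ∥ 06.
Outer hash (tag): sum = 63+92+92+92+92+92+92+6 = 621; mod 256 = 109 → 6d.

6d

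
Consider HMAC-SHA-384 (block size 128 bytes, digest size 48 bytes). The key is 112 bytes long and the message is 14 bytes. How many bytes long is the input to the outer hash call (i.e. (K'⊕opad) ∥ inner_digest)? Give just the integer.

176

Key is 112 ≤ 128 bytes, zero-padded: |K'| = 128.
Outer input = (K'⊕opad) ∥ H(inner) → 128 + 48 = 176 bytes.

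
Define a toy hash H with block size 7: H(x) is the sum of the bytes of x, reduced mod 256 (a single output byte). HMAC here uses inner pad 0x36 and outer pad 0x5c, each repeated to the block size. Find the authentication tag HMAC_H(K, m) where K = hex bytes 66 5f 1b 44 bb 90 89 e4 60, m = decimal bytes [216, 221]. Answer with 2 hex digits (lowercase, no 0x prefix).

8b

Key hex bytes 66 5f 1b 44 bb 90 89 e4 60 is 9 bytes > B = 7, so hash it first: H(key) = 3c, then zero-pad to 7 bytes: K' = 3c 00 00 00 00 00 00.
K' ⊕ ipad = 0a 36 36 36 36 36 36.  K' ⊕ opad = 60 5c 5c 5c 5c 5c 5c.
Inner input = (K'⊕ipad) ∥ m = 0a 36 36 36 36 36 36 ∥ d8 dd.
Inner hash: sum = 10+54+54+54+54+54+54+216+221 = 771; mod 256 = 3 → 03.
Outer input = (K'⊕opad) ∥ inner = 60 5c 5c 5c 5c 5c 5c ∥ 03.
Outer hash (tag): sum = 96+92+92+92+92+92+92+3 = 651; mod 256 = 139 → 8b.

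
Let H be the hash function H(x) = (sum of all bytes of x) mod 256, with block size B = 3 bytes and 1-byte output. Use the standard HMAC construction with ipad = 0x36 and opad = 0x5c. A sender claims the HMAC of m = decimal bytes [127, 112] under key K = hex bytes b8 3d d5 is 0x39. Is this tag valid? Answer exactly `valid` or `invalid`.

Key hex bytes b8 3d d5 is exactly B = 3 bytes: K' = b8 3d d5.
K' ⊕ ipad = 8e 0b e3; K' ⊕ opad = e4 61 89.
Inner hash: sum = 142+11+227+127+112 = 619; mod 256 = 107 → 6b.
Outer hash (recomputed tag): sum = 228+97+137+107 = 569; mod 256 = 57 → 39.
Recomputed tag = 39; claimed = 39 → match.

valid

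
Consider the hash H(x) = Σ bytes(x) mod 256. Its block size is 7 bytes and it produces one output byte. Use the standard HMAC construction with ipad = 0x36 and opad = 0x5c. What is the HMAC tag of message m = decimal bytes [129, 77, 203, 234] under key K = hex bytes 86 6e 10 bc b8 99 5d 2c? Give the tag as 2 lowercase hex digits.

61

Key hex bytes 86 6e 10 bc b8 99 5d 2c is 8 bytes > B = 7, so hash it first: H(key) = 9a, then zero-pad to 7 bytes: K' = 9a 00 00 00 00 00 00.
K' ⊕ ipad = ac 36 36 36 36 36 36.  K' ⊕ opad = c6 5c 5c 5c 5c 5c 5c.
Inner input = (K'⊕ipad) ∥ m = ac 36 36 36 36 36 36 ∥ 81 4d cb ea.
Inner hash: sum = 172+54+54+54+54+54+54+129+77+203+234 = 1139; mod 256 = 115 → 73.
Outer input = (K'⊕opad) ∥ inner = c6 5c 5c 5c 5c 5c 5c ∥ 73.
Outer hash (tag): sum = 198+92+92+92+92+92+92+115 = 865; mod 256 = 97 → 61.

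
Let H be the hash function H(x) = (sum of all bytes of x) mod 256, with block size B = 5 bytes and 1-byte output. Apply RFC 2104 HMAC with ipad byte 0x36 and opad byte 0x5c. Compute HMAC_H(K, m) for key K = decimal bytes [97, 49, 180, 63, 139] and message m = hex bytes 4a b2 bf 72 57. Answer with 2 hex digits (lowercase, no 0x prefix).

Key decimal bytes [97, 49, 180, 63, 139] = 61 31 b4 3f 8b is exactly B = 5 bytes: K' = 61 31 b4 3f 8b.
K' ⊕ ipad = 57 07 82 09 bd.  K' ⊕ opad = 3d 6d e8 63 d7.
Inner input = (K'⊕ipad) ∥ m = 57 07 82 09 bd ∥ 4a b2 bf 72 57.
Inner hash: sum = 87+7+130+9+189+74+178+191+114+87 = 1066; mod 256 = 42 → 2a.
Outer input = (K'⊕opad) ∥ inner = 3d 6d e8 63 d7 ∥ 2a.
Outer hash (tag): sum = 61+109+232+99+215+42 = 758; mod 256 = 246 → f6.

f6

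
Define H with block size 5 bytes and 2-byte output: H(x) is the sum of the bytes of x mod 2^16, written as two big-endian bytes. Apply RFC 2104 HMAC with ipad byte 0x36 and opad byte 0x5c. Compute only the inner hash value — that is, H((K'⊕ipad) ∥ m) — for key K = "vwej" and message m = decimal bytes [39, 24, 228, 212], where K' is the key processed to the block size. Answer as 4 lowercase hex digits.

035d

Key "vwej" = 76 77 65 6a is 4 bytes ≤ B = 5; zero-pad to 5 bytes: K' = 76 77 65 6a 00.
K' ⊕ ipad = 40 41 53 5c 36.
Inner input = 40 41 53 5c 36 ∥ 27 18 e4 d4.
Inner hash: sum = 64+65+83+92+54+39+24+228+212 = 861 → 03 5d.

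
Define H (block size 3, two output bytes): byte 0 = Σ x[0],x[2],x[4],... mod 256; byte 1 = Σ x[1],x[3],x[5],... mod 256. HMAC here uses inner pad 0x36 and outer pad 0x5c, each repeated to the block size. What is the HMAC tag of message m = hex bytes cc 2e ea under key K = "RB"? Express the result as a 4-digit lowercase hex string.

Key "RB" = 52 42 is 2 bytes ≤ B = 3; zero-pad to 3 bytes: K' = 52 42 00.
K' ⊕ ipad = 64 74 36.  K' ⊕ opad = 0e 1e 5c.
Inner input = (K'⊕ipad) ∥ m = 64 74 36 ∥ cc 2e ea.
Inner hash: even-index sum = 200 mod 256 = 200; odd-index sum = 554 mod 256 = 42 → c8 2a.
Outer input = (K'⊕opad) ∥ inner = 0e 1e 5c ∥ c8 2a.
Outer hash (tag): even-index sum = 148 mod 256 = 148; odd-index sum = 230 mod 256 = 230 → 94 e6.

94e6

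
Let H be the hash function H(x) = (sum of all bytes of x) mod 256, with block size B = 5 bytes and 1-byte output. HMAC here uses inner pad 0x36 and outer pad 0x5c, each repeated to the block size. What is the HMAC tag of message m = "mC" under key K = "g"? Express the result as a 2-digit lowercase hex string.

84

Key "g" = 67 is 1 byte ≤ B = 5; zero-pad to 5 bytes: K' = 67 00 00 00 00.
K' ⊕ ipad = 51 36 36 36 36.  K' ⊕ opad = 3b 5c 5c 5c 5c.
Inner input = (K'⊕ipad) ∥ m = 51 36 36 36 36 ∥ 6d 43.
Inner hash: sum = 81+54+54+54+54+109+67 = 473; mod 256 = 217 → d9.
Outer input = (K'⊕opad) ∥ inner = 3b 5c 5c 5c 5c ∥ d9.
Outer hash (tag): sum = 59+92+92+92+92+217 = 644; mod 256 = 132 → 84.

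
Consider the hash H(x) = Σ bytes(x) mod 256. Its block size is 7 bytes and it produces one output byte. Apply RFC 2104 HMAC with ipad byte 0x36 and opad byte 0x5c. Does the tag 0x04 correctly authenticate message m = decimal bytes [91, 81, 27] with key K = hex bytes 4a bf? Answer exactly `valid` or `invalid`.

Key hex bytes 4a bf is 2 bytes ≤ B = 7; zero-pad to 7 bytes: K' = 4a bf 00 00 00 00 00.
K' ⊕ ipad = 7c 89 36 36 36 36 36; K' ⊕ opad = 16 e3 5c 5c 5c 5c 5c.
Inner hash: sum = 124+137+54+54+54+54+54+91+81+27 = 730; mod 256 = 218 → da.
Outer hash (recomputed tag): sum = 22+227+92+92+92+92+92+218 = 927; mod 256 = 159 → 9f.
Recomputed tag = 9f; claimed = 04 → mismatch.

invalid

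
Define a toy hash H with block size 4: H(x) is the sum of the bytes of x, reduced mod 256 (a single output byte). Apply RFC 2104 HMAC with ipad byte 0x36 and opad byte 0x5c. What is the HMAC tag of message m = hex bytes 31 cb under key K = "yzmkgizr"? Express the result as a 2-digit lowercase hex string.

Key "yzmkgizr" = 79 7a 6d 6b 67 69 7a 72 is 8 bytes > B = 4, so hash it first: H(key) = 87, then zero-pad to 4 bytes: K' = 87 00 00 00.
K' ⊕ ipad = b1 36 36 36.  K' ⊕ opad = db 5c 5c 5c.
Inner input = (K'⊕ipad) ∥ m = b1 36 36 36 ∥ 31 cb.
Inner hash: sum = 177+54+54+54+49+203 = 591; mod 256 = 79 → 4f.
Outer input = (K'⊕opad) ∥ inner = db 5c 5c 5c ∥ 4f.
Outer hash (tag): sum = 219+92+92+92+79 = 574; mod 256 = 62 → 3e.

3e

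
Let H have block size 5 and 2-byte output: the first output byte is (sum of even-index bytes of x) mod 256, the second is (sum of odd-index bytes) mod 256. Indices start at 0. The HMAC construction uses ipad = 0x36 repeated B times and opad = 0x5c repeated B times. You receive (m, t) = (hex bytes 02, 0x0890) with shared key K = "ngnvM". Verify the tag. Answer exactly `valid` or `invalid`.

Key "ngnvM" = 6e 67 6e 76 4d is exactly B = 5 bytes: K' = 6e 67 6e 76 4d.
K' ⊕ ipad = 58 51 58 40 7b; K' ⊕ opad = 32 3b 32 2a 11.
Inner hash: even-index sum = 299 mod 256 = 43; odd-index sum = 147 mod 256 = 147 → 2b 93.
Outer hash (recomputed tag): even-index sum = 264 mod 256 = 8; odd-index sum = 144 mod 256 = 144 → 08 90.
Recomputed tag = 0890; claimed = 0890 → match.

valid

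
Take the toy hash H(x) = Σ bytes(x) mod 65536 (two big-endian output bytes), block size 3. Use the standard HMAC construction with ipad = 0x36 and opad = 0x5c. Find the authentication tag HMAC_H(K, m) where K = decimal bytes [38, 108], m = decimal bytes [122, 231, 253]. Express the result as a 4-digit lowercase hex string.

Key decimal bytes [38, 108] = 26 6c is 2 bytes ≤ B = 3; zero-pad to 3 bytes: K' = 26 6c 00.
K' ⊕ ipad = 10 5a 36.  K' ⊕ opad = 7a 30 5c.
Inner input = (K'⊕ipad) ∥ m = 10 5a 36 ∥ 7a e7 fd.
Inner hash: sum = 16+90+54+122+231+253 = 766 → 02 fe.
Outer input = (K'⊕opad) ∥ inner = 7a 30 5c ∥ 02 fe.
Outer hash (tag): sum = 122+48+92+2+254 = 518 → 02 06.

0206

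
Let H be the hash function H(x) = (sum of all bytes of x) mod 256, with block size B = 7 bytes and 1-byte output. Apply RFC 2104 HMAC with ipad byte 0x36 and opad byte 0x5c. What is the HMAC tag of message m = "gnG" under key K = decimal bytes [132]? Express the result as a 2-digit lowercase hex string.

12

Key decimal bytes [132] = 84 is 1 byte ≤ B = 7; zero-pad to 7 bytes: K' = 84 00 00 00 00 00 00.
K' ⊕ ipad = b2 36 36 36 36 36 36.  K' ⊕ opad = d8 5c 5c 5c 5c 5c 5c.
Inner input = (K'⊕ipad) ∥ m = b2 36 36 36 36 36 36 ∥ 67 6e 47.
Inner hash: sum = 178+54+54+54+54+54+54+103+110+71 = 786; mod 256 = 18 → 12.
Outer input = (K'⊕opad) ∥ inner = d8 5c 5c 5c 5c 5c 5c ∥ 12.
Outer hash (tag): sum = 216+92+92+92+92+92+92+18 = 786; mod 256 = 18 → 12.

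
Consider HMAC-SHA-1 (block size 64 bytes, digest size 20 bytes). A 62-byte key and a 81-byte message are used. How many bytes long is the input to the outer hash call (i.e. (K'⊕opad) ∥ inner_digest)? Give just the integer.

84

Key is 62 ≤ 64 bytes, zero-padded: |K'| = 64.
Outer input = (K'⊕opad) ∥ H(inner) → 64 + 20 = 84 bytes.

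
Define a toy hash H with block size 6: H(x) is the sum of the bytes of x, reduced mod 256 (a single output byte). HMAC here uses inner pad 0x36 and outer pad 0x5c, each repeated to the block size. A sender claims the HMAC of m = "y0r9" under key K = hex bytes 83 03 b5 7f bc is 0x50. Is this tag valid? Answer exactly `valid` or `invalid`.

valid

Key hex bytes 83 03 b5 7f bc is 5 bytes ≤ B = 6; zero-pad to 6 bytes: K' = 83 03 b5 7f bc 00.
K' ⊕ ipad = b5 35 83 49 8a 36; K' ⊕ opad = df 5f e9 23 e0 5c.
Inner hash: sum = 181+53+131+73+138+54+121+48+114+57 = 970; mod 256 = 202 → ca.
Outer hash (recomputed tag): sum = 223+95+233+35+224+92+202 = 1104; mod 256 = 80 → 50.
Recomputed tag = 50; claimed = 50 → match.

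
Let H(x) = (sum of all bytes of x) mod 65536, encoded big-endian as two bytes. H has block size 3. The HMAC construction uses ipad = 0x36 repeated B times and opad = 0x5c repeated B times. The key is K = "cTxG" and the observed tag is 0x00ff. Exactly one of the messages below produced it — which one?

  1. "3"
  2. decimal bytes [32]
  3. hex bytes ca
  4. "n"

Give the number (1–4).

Key "cTxG" = 63 54 78 47 is 4 bytes > B = 3, so hash it first: H(key) = 01 76, then zero-pad to 3 bytes: K' = 01 76 00.
K' ⊕ ipad = 37 40 36; K' ⊕ opad = 5d 2a 5c.
m1: inner = H(37 40 36 33) = 00 e0; tag = H(5d 2a 5c 00 e0) = 01c3
m2: inner = H(37 40 36 20) = 00 cd; tag = H(5d 2a 5c 00 cd) = 01b0
m3: inner = H(37 40 36 ca) = 01 77; tag = H(5d 2a 5c 01 77) = 015b
m4: inner = H(37 40 36 6e) = 01 1b; tag = H(5d 2a 5c 01 1b) = 00ff ← matches

4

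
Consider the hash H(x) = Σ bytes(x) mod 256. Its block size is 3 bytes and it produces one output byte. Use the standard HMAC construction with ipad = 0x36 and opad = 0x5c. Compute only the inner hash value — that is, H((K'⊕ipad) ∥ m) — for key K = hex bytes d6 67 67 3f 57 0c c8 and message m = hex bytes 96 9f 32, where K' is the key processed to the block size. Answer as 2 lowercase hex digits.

0b

Key hex bytes d6 67 67 3f 57 0c c8 is 7 bytes > B = 3, so hash it first: H(key) = 0e, then zero-pad to 3 bytes: K' = 0e 00 00.
K' ⊕ ipad = 38 36 36.
Inner input = 38 36 36 ∥ 96 9f 32.
Inner hash: sum = 56+54+54+150+159+50 = 523; mod 256 = 11 → 0b.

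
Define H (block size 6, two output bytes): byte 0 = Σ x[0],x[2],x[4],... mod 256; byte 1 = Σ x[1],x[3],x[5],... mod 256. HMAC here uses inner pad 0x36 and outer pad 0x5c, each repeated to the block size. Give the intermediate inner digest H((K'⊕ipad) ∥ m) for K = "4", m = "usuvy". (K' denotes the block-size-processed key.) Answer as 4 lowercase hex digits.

Key "4" = 34 is 1 byte ≤ B = 6; zero-pad to 6 bytes: K' = 34 00 00 00 00 00.
K' ⊕ ipad = 02 36 36 36 36 36.
Inner input = 02 36 36 36 36 36 ∥ 75 73 75 76 79.
Inner hash: even-index sum = 465 mod 256 = 209; odd-index sum = 395 mod 256 = 139 → d1 8b.

d18b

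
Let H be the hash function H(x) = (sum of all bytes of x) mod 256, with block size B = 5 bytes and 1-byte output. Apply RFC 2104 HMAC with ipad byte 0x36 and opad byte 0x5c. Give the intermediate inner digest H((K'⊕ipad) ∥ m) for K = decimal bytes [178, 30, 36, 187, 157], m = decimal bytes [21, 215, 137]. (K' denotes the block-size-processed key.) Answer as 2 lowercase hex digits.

6b

Key decimal bytes [178, 30, 36, 187, 157] = b2 1e 24 bb 9d is exactly B = 5 bytes: K' = b2 1e 24 bb 9d.
K' ⊕ ipad = 84 28 12 8d ab.
Inner input = 84 28 12 8d ab ∥ 15 d7 89.
Inner hash: sum = 132+40+18+141+171+21+215+137 = 875; mod 256 = 107 → 6b.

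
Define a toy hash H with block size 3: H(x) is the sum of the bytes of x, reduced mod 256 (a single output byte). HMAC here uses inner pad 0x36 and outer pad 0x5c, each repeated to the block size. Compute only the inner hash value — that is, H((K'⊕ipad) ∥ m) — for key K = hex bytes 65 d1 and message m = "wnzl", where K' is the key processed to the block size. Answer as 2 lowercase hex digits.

Key hex bytes 65 d1 is 2 bytes ≤ B = 3; zero-pad to 3 bytes: K' = 65 d1 00.
K' ⊕ ipad = 53 e7 36.
Inner input = 53 e7 36 ∥ 77 6e 7a 6c.
Inner hash: sum = 83+231+54+119+110+122+108 = 827; mod 256 = 59 → 3b.

3b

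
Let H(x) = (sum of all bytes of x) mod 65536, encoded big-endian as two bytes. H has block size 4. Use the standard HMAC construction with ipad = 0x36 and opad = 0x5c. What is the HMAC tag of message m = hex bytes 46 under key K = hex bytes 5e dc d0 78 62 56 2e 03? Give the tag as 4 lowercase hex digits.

0193

Key hex bytes 5e dc d0 78 62 56 2e 03 is 8 bytes > B = 4, so hash it first: H(key) = 03 6b, then zero-pad to 4 bytes: K' = 03 6b 00 00.
K' ⊕ ipad = 35 5d 36 36.  K' ⊕ opad = 5f 37 5c 5c.
Inner input = (K'⊕ipad) ∥ m = 35 5d 36 36 ∥ 46.
Inner hash: sum = 53+93+54+54+70 = 324 → 01 44.
Outer input = (K'⊕opad) ∥ inner = 5f 37 5c 5c ∥ 01 44.
Outer hash (tag): sum = 95+55+92+92+1+68 = 403 → 01 93.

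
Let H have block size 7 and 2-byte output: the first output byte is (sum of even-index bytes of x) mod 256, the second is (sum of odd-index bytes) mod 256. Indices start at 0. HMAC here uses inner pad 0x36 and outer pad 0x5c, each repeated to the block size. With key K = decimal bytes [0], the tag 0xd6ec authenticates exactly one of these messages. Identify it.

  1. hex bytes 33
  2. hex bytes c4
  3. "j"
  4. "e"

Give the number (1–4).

Key decimal bytes [0] = 00 is 1 byte ≤ B = 7; zero-pad to 7 bytes: K' = 00 00 00 00 00 00 00.
K' ⊕ ipad = 36 36 36 36 36 36 36; K' ⊕ opad = 5c 5c 5c 5c 5c 5c 5c.
m1: inner = H(36 36 36 36 36 36 36 33) = d8 d5; tag = H(5c 5c 5c 5c 5c 5c 5c d8 d5) = 45ec
m2: inner = H(36 36 36 36 36 36 36 c4) = d8 66; tag = H(5c 5c 5c 5c 5c 5c 5c d8 66) = d6ec ← matches
m3: inner = H(36 36 36 36 36 36 36 6a) = d8 0c; tag = H(5c 5c 5c 5c 5c 5c 5c d8 0c) = 7cec
m4: inner = H(36 36 36 36 36 36 36 65) = d8 07; tag = H(5c 5c 5c 5c 5c 5c 5c d8 07) = 77ec

2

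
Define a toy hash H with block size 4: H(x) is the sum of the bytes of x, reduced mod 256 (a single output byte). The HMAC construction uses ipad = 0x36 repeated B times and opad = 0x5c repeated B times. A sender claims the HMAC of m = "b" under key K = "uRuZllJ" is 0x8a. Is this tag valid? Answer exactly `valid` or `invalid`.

Key "uRuZllJ" = 75 52 75 5a 6c 6c 4a is 7 bytes > B = 4, so hash it first: H(key) = b8, then zero-pad to 4 bytes: K' = b8 00 00 00.
K' ⊕ ipad = 8e 36 36 36; K' ⊕ opad = e4 5c 5c 5c.
Inner hash: sum = 142+54+54+54+98 = 402; mod 256 = 146 → 92.
Outer hash (recomputed tag): sum = 228+92+92+92+146 = 650; mod 256 = 138 → 8a.
Recomputed tag = 8a; claimed = 8a → match.

valid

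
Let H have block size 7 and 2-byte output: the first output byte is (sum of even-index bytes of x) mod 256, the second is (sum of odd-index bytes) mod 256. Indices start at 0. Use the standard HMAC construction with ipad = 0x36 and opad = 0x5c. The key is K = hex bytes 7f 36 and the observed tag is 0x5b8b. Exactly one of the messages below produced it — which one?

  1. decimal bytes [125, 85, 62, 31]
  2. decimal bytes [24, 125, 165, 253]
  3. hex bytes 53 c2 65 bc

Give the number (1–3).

3

Key hex bytes 7f 36 is 2 bytes ≤ B = 7; zero-pad to 7 bytes: K' = 7f 36 00 00 00 00 00.
K' ⊕ ipad = 49 00 36 36 36 36 36; K' ⊕ opad = 23 6a 5c 5c 5c 5c 5c.
m1: inner = H(49 00 36 36 36 36 36 7d 55 3e 1f) = 5f 27; tag = H(23 6a 5c 5c 5c 5c 5c 5f 27) = 5e81
m2: inner = H(49 00 36 36 36 36 36 18 7d a5 fd) = 65 29; tag = H(23 6a 5c 5c 5c 5c 5c 65 29) = 6087
m3: inner = H(49 00 36 36 36 36 36 53 c2 65 bc) = 69 24; tag = H(23 6a 5c 5c 5c 5c 5c 69 24) = 5b8b ← matches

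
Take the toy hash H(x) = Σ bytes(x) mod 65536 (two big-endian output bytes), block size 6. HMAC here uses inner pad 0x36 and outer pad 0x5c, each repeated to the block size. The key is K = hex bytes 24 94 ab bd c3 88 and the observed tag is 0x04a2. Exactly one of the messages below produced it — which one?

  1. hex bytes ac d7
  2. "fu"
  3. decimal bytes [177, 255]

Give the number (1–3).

1

Key hex bytes 24 94 ab bd c3 88 is exactly B = 6 bytes: K' = 24 94 ab bd c3 88.
K' ⊕ ipad = 12 a2 9d 8b f5 be; K' ⊕ opad = 78 c8 f7 e1 9f d4.
m1: inner = H(12 a2 9d 8b f5 be ac d7) = 05 12; tag = H(78 c8 f7 e1 9f d4 05 12) = 04a2 ← matches
m2: inner = H(12 a2 9d 8b f5 be 66 75) = 04 6a; tag = H(78 c8 f7 e1 9f d4 04 6a) = 04f9
m3: inner = H(12 a2 9d 8b f5 be b1 ff) = 05 3f; tag = H(78 c8 f7 e1 9f d4 05 3f) = 04cf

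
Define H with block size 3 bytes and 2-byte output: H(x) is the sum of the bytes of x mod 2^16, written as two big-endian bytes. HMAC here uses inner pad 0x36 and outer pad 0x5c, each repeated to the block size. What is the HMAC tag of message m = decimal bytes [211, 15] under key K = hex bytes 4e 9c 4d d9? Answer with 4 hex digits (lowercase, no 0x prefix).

0179

Key hex bytes 4e 9c 4d d9 is 4 bytes > B = 3, so hash it first: H(key) = 02 10, then zero-pad to 3 bytes: K' = 02 10 00.
K' ⊕ ipad = 34 26 36.  K' ⊕ opad = 5e 4c 5c.
Inner input = (K'⊕ipad) ∥ m = 34 26 36 ∥ d3 0f.
Inner hash: sum = 52+38+54+211+15 = 370 → 01 72.
Outer input = (K'⊕opad) ∥ inner = 5e 4c 5c ∥ 01 72.
Outer hash (tag): sum = 94+76+92+1+114 = 377 → 01 79.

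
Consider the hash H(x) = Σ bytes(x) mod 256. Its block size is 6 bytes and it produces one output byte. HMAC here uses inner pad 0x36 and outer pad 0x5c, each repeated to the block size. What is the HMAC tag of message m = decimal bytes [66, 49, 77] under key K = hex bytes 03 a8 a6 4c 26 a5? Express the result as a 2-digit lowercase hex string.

10

Key hex bytes 03 a8 a6 4c 26 a5 is exactly B = 6 bytes: K' = 03 a8 a6 4c 26 a5.
K' ⊕ ipad = 35 9e 90 7a 10 93.  K' ⊕ opad = 5f f4 fa 10 7a f9.
Inner input = (K'⊕ipad) ∥ m = 35 9e 90 7a 10 93 ∥ 42 31 4d.
Inner hash: sum = 53+158+144+122+16+147+66+49+77 = 832; mod 256 = 64 → 40.
Outer input = (K'⊕opad) ∥ inner = 5f f4 fa 10 7a f9 ∥ 40.
Outer hash (tag): sum = 95+244+250+16+122+249+64 = 1040; mod 256 = 16 → 10.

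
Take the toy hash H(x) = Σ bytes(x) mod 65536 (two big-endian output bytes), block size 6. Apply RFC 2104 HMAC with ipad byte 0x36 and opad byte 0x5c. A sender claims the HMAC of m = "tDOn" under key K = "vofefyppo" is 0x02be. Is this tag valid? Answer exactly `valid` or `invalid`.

Key "vofefyppo" = 76 6f 66 65 66 79 70 70 6f is 9 bytes > B = 6, so hash it first: H(key) = 03 de, then zero-pad to 6 bytes: K' = 03 de 00 00 00 00.
K' ⊕ ipad = 35 e8 36 36 36 36; K' ⊕ opad = 5f 82 5c 5c 5c 5c.
Inner hash: sum = 53+232+54+54+54+54+116+68+79+110 = 874 → 03 6a.
Outer hash (recomputed tag): sum = 95+130+92+92+92+92+3+106 = 702 → 02 be.
Recomputed tag = 02be; claimed = 02be → match.

valid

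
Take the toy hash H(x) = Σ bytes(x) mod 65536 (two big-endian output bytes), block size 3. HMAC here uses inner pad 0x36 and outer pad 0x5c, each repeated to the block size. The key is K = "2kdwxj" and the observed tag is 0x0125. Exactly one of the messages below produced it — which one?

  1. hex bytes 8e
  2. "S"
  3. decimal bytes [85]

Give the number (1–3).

1

Key "2kdwxj" = 32 6b 64 77 78 6a is 6 bytes > B = 3, so hash it first: H(key) = 02 5a, then zero-pad to 3 bytes: K' = 02 5a 00.
K' ⊕ ipad = 34 6c 36; K' ⊕ opad = 5e 06 5c.
m1: inner = H(34 6c 36 8e) = 01 64; tag = H(5e 06 5c 01 64) = 0125 ← matches
m2: inner = H(34 6c 36 53) = 01 29; tag = H(5e 06 5c 01 29) = 00ea
m3: inner = H(34 6c 36 55) = 01 2b; tag = H(5e 06 5c 01 2b) = 00ec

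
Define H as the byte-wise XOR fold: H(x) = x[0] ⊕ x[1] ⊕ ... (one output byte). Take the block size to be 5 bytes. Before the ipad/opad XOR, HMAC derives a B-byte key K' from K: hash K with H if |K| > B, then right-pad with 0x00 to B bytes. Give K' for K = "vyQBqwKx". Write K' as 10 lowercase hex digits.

2900000000

|K| = 8 > B = 5, so first hash the key.
H(K): XOR 76⊕79⊕51⊕42⊕71⊕77⊕4b⊕78 = 29.
Zero-pad H(K) = 29 to 5 bytes: K' = 29 00 00 00 00.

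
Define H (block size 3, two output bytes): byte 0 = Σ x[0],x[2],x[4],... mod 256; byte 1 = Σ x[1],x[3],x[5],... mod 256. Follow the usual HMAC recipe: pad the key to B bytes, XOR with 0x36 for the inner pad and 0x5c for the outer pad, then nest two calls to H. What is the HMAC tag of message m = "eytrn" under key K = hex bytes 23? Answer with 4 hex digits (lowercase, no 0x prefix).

Key hex bytes 23 is 1 byte ≤ B = 3; zero-pad to 3 bytes: K' = 23 00 00.
K' ⊕ ipad = 15 36 36.  K' ⊕ opad = 7f 5c 5c.
Inner input = (K'⊕ipad) ∥ m = 15 36 36 ∥ 65 79 74 72 6e.
Inner hash: even-index sum = 310 mod 256 = 54; odd-index sum = 381 mod 256 = 125 → 36 7d.
Outer input = (K'⊕opad) ∥ inner = 7f 5c 5c ∥ 36 7d.
Outer hash (tag): even-index sum = 344 mod 256 = 88; odd-index sum = 146 mod 256 = 146 → 58 92.

5892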